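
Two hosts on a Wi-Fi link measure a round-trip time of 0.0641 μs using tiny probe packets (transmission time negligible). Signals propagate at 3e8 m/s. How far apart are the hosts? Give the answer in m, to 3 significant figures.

9.62 m

One-way propagation = RTT/2 = 0.03205 μs.
d = s × t = 300000000 × 3.205e-08 = 9.62 m.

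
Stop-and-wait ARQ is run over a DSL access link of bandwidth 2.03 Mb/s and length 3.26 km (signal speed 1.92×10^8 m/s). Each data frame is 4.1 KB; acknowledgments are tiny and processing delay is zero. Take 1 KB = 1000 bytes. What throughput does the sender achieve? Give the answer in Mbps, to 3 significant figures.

t_tx = L/R = 32800/2.03e+06 = 0.0161576 s.
t_prop = 3260/192000000 = 1.69792e-05 s; RTT = 3.39583e-05 s.
Cycle = t_tx + RTT = 0.0161916 s.
Throughput = L / cycle = 32800 / 0.0161916 = 2.03 Mbps.

2.03 Mbps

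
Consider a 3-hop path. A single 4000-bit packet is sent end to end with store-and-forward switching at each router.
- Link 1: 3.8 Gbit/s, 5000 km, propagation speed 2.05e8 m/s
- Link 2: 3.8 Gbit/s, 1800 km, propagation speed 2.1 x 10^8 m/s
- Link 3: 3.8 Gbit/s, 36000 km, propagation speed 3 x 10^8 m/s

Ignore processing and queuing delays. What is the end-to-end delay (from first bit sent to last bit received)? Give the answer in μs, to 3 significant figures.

153000 μs

Transmission delay per hop = L/R = 4000/3800000000 = 1.05263 μs; 3 hops → 3.15789 μs.
Propagation delays (d/s per hop): 24390.2, 8571.43, 120000 μs; sum = 152962 μs.
End-to-end = 153000 μs.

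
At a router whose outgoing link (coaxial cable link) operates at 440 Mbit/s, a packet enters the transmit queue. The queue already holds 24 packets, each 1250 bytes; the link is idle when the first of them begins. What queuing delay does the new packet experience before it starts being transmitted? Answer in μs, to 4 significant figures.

Each queued packet: L/R = 10000/440000000 = 22.7273 μs.
24 queued → 545.455 μs.
Queuing delay = 545.5 μs.

545.5 μs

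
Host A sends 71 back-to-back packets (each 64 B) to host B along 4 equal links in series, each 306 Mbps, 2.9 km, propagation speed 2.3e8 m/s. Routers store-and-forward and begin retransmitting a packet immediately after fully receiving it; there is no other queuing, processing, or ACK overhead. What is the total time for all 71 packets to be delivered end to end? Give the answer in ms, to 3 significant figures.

0.174 ms

Per-hop transmission t_tx = L/R = 512/306000000 = 0.0016732 ms.
Per-hop propagation t_prop = 2900/2.3e+08 = 0.0126087 ms.
Pipeline fill: first packet needs 4·t_tx to clear all hops; remaining 70 packets each add one t_tx.
Total = (4+71-1)·t_tx + 4·t_prop = 74·0.0016732 + 4·0.0126087 = 0.174 ms.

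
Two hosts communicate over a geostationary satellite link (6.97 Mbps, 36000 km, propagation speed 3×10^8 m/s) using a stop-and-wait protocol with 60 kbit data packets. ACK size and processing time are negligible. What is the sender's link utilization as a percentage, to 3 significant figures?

3.46 %

t_tx = L/R = 60000/6970000 = 0.00860832 s.
t_prop = 36000000/300000000 = 0.12 s; RTT = 0.24 s.
Cycle = t_tx + RTT = 0.248608 s.
Utilization = t_tx / cycle = 0.00860832/0.248608 = 3.46 %.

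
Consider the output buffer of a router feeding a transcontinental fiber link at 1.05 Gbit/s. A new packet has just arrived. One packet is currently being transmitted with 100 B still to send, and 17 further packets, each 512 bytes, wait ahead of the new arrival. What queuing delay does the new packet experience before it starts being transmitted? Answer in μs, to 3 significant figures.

67.1 μs

Each queued packet: L/R = 4096/1050000000 = 3.90095 μs.
17 queued → 66.3162 μs.
Plus remaining 800 bits of current packet: 0.761905 μs.
Queuing delay = 67.1 μs.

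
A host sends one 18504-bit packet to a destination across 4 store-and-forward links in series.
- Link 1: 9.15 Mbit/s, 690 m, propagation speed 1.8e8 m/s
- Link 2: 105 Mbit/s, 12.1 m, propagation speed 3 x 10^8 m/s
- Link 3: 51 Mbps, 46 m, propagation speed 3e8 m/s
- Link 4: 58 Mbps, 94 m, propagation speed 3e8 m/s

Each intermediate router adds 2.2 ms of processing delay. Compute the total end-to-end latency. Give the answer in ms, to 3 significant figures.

Transmission delays (L/R per hop): 2.0223, 0.176229, 0.362824, 0.319034 ms; sum = 2.88038 ms.
Propagation delays (d/s per hop): 0.00383333, 4.03333e-05, 0.000153333, 0.000313333 ms; sum = 0.00434033 ms.
Processing at 3 router(s): 3 × 2.2 ms = 6.6 ms.
End-to-end = 9.48 ms.

9.48 ms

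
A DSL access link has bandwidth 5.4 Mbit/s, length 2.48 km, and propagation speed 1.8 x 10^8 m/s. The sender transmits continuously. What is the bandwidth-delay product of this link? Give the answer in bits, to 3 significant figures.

Propagation delay = 2480 / 180000000 = 1.37778e-05 s.
BDP = R × t_prop = 5400000 × 1.37778e-05 = 74.4 bits.

74.4 bits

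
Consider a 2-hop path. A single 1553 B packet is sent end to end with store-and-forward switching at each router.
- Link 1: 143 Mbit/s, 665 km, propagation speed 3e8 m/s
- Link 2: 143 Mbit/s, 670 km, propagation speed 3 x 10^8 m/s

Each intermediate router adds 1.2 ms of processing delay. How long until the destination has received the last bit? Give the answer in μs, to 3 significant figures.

5820 μs

L = 1553 × 8 = 12424 bits.
Transmission delay per hop = L/R = 12424/143000000 = 86.8811 μs; 2 hops → 173.762 μs.
Propagation delays (d/s per hop): 2216.67, 2233.33 μs; sum = 4450 μs.
Processing at 1 router(s): 1 × 1.2 ms = 1200 μs.
End-to-end = 5820 μs.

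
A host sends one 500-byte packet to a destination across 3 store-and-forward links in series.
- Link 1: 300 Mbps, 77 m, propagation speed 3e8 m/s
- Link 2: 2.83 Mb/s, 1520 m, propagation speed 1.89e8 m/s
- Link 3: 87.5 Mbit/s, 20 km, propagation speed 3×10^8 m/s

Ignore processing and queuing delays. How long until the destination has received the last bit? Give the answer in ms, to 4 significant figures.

1.547 ms

L = 500 × 8 = 4000 bits.
Transmission delays (L/R per hop): 0.0133333, 1.41343, 0.0457143 ms; sum = 1.47248 ms.
Propagation delays (d/s per hop): 0.000256667, 0.00804233, 0.0666667 ms; sum = 0.0749657 ms.
End-to-end = 1.547 ms.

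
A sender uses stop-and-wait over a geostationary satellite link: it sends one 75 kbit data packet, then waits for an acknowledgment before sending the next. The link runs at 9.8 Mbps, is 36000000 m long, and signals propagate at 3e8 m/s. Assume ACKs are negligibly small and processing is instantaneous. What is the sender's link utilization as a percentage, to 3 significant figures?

t_tx = L/R = 75000/9800000 = 0.00765306 s.
t_prop = 36000000/300000000 = 0.12 s; RTT = 0.24 s.
Cycle = t_tx + RTT = 0.247653 s.
Utilization = t_tx / cycle = 0.00765306/0.247653 = 3.09 %.

3.09 %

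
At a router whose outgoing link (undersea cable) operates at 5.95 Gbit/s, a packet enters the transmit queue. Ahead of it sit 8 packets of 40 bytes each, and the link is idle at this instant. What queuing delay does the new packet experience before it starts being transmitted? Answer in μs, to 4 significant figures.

Each queued packet: L/R = 320/5950000000 = 0.0537815 μs.
8 queued → 0.430252 μs.
Queuing delay = 0.4303 μs.

0.4303 μs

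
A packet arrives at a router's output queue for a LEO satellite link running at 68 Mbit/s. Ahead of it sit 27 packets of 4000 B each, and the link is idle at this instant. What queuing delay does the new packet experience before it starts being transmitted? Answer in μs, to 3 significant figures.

Each queued packet: L/R = 32000/68000000 = 470.588 μs.
27 queued → 12705.9 μs.
Queuing delay = 12700 μs.

12700 μs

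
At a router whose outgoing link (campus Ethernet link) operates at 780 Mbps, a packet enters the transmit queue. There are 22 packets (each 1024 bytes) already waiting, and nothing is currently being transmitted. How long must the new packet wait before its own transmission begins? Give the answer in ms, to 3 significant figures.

0.231 ms

Each queued packet: L/R = 8192/780000000 = 0.0105026 ms.
22 queued → 0.231056 ms.
Queuing delay = 0.231 ms.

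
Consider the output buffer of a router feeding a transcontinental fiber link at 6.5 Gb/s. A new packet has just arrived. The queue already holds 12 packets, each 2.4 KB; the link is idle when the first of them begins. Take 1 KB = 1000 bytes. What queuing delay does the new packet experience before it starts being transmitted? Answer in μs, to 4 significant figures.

Each queued packet: L/R = 19200/6500000000 = 2.95385 μs.
12 queued → 35.4462 μs.
Queuing delay = 35.45 μs.

35.45 μs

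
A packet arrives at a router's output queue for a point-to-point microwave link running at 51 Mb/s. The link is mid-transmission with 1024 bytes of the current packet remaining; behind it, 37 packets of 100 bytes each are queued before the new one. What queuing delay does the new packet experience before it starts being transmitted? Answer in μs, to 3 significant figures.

741 μs

Each queued packet: L/R = 800/51000000 = 15.6863 μs.
37 queued → 580.392 μs.
Plus remaining 8192 bits of current packet: 160.627 μs.
Queuing delay = 741 μs.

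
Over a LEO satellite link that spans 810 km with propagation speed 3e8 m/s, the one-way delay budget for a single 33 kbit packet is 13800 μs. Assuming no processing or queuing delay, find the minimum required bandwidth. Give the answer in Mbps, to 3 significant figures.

2.97 Mbps

Propagation delay = 810000 / 300000000 = 2700 μs.
Transmission budget = 13800 − 2700 = 11100 μs.
R ≥ L / t_tx = 33000 bits / 0.0111 s = 2.97 Mbps.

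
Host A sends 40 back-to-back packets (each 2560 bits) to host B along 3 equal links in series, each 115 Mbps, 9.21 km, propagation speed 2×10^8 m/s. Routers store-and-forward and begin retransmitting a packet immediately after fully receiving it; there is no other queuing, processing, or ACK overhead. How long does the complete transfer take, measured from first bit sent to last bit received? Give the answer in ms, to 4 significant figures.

1.073 ms

Per-hop transmission t_tx = L/R = 2560/115000000 = 0.0222609 ms.
Per-hop propagation t_prop = 9210/200000000 = 0.04605 ms.
Pipeline fill: first packet needs 3·t_tx to clear all hops; remaining 39 packets each add one t_tx.
Total = (3+40-1)·t_tx + 3·t_prop = 42·0.0222609 + 3·0.04605 = 1.073 ms.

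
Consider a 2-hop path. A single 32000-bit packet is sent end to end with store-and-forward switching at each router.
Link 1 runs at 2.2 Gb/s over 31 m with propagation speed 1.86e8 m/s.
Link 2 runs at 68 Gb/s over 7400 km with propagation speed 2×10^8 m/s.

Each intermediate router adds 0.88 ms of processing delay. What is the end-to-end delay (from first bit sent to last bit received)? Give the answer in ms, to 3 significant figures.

Transmission delays (L/R per hop): 0.0145455, 0.000470588 ms; sum = 0.015016 ms.
Propagation delays (d/s per hop): 0.000166667, 37 ms; sum = 37.0002 ms.
Processing at 1 router(s): 1 × 0.88 ms = 0.88 ms.
End-to-end = 37.9 ms.

37.9 ms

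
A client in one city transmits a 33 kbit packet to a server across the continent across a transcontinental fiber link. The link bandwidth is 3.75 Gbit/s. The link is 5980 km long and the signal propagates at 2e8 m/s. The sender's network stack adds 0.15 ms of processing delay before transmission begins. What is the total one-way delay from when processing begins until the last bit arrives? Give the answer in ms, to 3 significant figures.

L = 33000 bits.
Transmission delay = L/R = 33000 / 3750000000 = 0.0088 ms.
Propagation delay = d/s = 5980000 m / 200000000 m/s = 29.9 ms.
Plus processing delay 0.15 ms = 0.15 ms.
Total = 30.1 ms.

30.1 ms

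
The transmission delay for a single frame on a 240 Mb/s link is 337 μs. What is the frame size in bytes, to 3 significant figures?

10100 bytes

L = R × t_tx = 240000000 b/s × 0.000337 s = 80880 bits.
In bytes: 80880 / 8 = 10100 bytes.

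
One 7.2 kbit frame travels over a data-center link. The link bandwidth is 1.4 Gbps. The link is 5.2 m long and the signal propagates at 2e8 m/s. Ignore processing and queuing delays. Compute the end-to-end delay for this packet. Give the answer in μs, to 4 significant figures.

L = 7200 bits.
Transmission delay = L/R = 7200 / 1400000000 = 5.14286 μs.
Propagation delay = d/s = 5.2 m / 200000000 m/s = 0.026 μs.
Total = 5.169 μs.

5.169 μs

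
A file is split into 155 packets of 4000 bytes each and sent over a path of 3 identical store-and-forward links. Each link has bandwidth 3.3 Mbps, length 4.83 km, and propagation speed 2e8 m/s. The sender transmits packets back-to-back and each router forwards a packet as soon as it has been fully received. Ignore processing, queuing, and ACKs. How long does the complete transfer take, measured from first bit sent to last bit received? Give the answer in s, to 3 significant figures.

1.52 s

Per-hop transmission t_tx = L/R = 32000/3300000 = 0.00969697 s.
Per-hop propagation t_prop = 4830/200000000 = 2.415e-05 s.
Pipeline fill: first packet needs 3·t_tx to clear all hops; remaining 154 packets each add one t_tx.
Total = (3+155-1)·t_tx + 3·t_prop = 157·0.00969697 + 3·2.415e-05 = 1.52 s.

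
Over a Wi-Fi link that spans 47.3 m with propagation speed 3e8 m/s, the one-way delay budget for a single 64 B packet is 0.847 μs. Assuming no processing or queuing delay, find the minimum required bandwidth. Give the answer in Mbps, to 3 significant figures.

743 Mbps

L = 512 bits.
Propagation delay = 47.3 / 300000000 = 0.157667 μs.
Transmission budget = 0.847 − 0.157667 = 0.689333 μs.
R ≥ L / t_tx = 512 bits / 6.89333e-07 s = 743 Mbps.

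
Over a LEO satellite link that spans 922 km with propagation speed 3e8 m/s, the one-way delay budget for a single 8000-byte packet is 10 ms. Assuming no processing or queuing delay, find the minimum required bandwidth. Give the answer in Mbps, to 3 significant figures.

9.24 Mbps

L = 64000 bits.
Propagation delay = 922000 / 300000000 = 3.07333 ms.
Transmission budget = 10 − 3.07333 = 6.92667 ms.
R ≥ L / t_tx = 64000 bits / 0.00692667 s = 9.24 Mbps.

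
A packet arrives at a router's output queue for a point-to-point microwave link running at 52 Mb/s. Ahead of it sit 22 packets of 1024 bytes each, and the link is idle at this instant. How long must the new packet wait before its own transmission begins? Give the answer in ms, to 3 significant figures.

3.47 ms

Each queued packet: L/R = 8192/52000000 = 0.157538 ms.
22 queued → 3.46585 ms.
Queuing delay = 3.47 ms.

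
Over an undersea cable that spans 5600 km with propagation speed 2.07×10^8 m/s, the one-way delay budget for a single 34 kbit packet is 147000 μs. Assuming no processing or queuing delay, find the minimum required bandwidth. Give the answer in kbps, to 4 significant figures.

Propagation delay = 5600000 / 2.07e+08 = 27053.1 μs.
Transmission budget = 147000 − 27053.1 = 119947 μs.
R ≥ L / t_tx = 34000 bits / 0.119947 s = 283.5 kbps.

283.5 kbps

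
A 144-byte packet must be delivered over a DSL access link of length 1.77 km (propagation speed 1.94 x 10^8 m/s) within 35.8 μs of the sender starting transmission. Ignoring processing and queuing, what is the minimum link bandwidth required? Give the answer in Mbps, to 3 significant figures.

L = 1152 bits.
Propagation delay = 1770 / 194000000 = 9.12371 μs.
Transmission budget = 35.8 − 9.12371 = 26.6763 μs.
R ≥ L / t_tx = 1152 bits / 2.66763e-05 s = 43.2 Mbps.

43.2 Mbps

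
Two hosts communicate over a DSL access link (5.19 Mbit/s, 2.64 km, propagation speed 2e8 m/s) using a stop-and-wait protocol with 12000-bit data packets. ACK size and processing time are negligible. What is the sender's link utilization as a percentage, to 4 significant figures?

98.87 %

t_tx = L/R = 12000/5190000 = 0.00231214 s.
t_prop = 2640/200000000 = 1.32e-05 s; RTT = 2.64e-05 s.
Cycle = t_tx + RTT = 0.00233854 s.
Utilization = t_tx / cycle = 0.00231214/0.00233854 = 98.87 %.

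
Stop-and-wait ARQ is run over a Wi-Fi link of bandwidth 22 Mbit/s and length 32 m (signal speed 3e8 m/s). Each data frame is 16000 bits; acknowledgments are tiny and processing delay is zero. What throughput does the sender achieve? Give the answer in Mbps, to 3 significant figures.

t_tx = L/R = 16000/22000000 = 0.000727273 s.
t_prop = 32/300000000 = 1.06667e-07 s; RTT = 2.13333e-07 s.
Cycle = t_tx + RTT = 0.000727486 s.
Throughput = L / cycle = 16000 / 0.000727486 = 22.0 Mbps.

22.0 Mbps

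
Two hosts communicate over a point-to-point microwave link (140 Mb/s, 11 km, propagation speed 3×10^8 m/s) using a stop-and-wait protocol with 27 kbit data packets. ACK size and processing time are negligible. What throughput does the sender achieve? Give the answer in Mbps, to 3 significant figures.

t_tx = L/R = 27000/140000000 = 0.000192857 s.
t_prop = 11000/300000000 = 3.66667e-05 s; RTT = 7.33333e-05 s.
Cycle = t_tx + RTT = 0.00026619 s.
Throughput = L / cycle = 27000 / 0.00026619 = 101 Mbps.

101 Mbps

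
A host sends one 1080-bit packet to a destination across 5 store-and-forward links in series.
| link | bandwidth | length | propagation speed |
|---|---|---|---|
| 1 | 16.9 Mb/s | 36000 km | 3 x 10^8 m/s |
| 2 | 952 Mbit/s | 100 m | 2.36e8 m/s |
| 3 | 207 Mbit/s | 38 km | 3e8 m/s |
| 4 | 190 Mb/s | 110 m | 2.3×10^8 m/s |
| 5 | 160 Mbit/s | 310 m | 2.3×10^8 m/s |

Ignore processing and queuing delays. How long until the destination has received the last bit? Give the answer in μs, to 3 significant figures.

Transmission delays (L/R per hop): 63.9053, 1.13445, 5.21739, 5.68421, 6.75 μs; sum = 82.6914 μs.
Propagation delays (d/s per hop): 120000, 0.423729, 126.667, 0.478261, 1.34783 μs; sum = 120129 μs.
End-to-end = 120000 μs.

120000 μs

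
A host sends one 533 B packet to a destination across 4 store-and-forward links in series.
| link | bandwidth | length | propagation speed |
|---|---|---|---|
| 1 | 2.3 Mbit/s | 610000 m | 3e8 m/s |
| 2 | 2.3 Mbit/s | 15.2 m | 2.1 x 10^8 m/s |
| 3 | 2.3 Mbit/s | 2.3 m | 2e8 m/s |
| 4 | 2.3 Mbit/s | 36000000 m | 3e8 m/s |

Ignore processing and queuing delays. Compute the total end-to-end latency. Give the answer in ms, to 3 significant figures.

L = 533 × 8 = 4264 bits.
Transmission delay per hop = L/R = 4264/2300000 = 1.85391 ms; 4 hops → 7.41565 ms.
Propagation delays (d/s per hop): 2.03333, 7.2381e-05, 1.15e-05, 120 ms; sum = 122.033 ms.
End-to-end = 129 ms.

129 ms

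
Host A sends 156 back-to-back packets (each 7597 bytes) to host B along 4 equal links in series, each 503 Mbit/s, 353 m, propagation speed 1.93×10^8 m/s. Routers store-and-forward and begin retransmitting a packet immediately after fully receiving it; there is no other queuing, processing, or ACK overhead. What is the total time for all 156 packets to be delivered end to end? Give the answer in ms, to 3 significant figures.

19.2 ms

Per-hop transmission t_tx = L/R = 60776/503000000 = 0.120827 ms.
Per-hop propagation t_prop = 353/193000000 = 0.00182902 ms.
Pipeline fill: first packet needs 4·t_tx to clear all hops; remaining 155 packets each add one t_tx.
Total = (4+156-1)·t_tx + 4·t_prop = 159·0.120827 + 4·0.00182902 = 19.2 ms.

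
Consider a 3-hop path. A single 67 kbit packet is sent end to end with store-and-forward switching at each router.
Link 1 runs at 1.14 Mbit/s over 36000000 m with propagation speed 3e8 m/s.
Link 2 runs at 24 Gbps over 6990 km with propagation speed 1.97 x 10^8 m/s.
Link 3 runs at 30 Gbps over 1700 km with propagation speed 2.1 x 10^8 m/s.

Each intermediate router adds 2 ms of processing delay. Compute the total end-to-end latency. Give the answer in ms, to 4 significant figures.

L = 67000 bits.
Transmission delays (L/R per hop): 58.7719, 0.00279167, 0.00223333 ms; sum = 58.777 ms.
Propagation delays (d/s per hop): 120, 35.4822, 8.09524 ms; sum = 163.577 ms.
Processing at 2 router(s): 2 × 2 ms = 4 ms.
End-to-end = 226.4 ms.

226.4 ms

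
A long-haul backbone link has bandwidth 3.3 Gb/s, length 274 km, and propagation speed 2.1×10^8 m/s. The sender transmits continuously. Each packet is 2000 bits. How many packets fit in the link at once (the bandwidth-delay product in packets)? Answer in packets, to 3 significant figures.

2150 packets

Propagation delay = 274000 / 210000000 = 0.00130476 s.
BDP = R × t_prop = 3300000000 × 0.00130476 = 4305710 bits.
In packets of 2000 bits: 2150 packets.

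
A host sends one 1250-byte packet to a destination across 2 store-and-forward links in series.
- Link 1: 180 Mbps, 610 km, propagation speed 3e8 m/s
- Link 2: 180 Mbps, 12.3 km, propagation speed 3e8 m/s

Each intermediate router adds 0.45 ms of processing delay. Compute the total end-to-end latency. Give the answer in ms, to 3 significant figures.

L = 1250 × 8 = 10000 bits.
Transmission delay per hop = L/R = 10000/180000000 = 0.0555556 ms; 2 hops → 0.111111 ms.
Propagation delays (d/s per hop): 2.03333, 0.041 ms; sum = 2.07433 ms.
Processing at 1 router(s): 1 × 0.45 ms = 0.45 ms.
End-to-end = 2.64 ms.

2.64 ms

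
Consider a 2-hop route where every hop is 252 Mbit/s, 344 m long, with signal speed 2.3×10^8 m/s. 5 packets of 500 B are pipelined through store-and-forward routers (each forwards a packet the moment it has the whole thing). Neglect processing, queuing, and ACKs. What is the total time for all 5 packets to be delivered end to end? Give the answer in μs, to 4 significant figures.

Per-hop transmission t_tx = L/R = 4000/252000000 = 15.873 μs.
Per-hop propagation t_prop = 344/2.3e+08 = 1.49565 μs.
Pipeline fill: first packet needs 2·t_tx to clear all hops; remaining 4 packets each add one t_tx.
Total = (2+5-1)·t_tx + 2·t_prop = 6·15.873 + 2·1.49565 = 98.23 μs.

98.23 μs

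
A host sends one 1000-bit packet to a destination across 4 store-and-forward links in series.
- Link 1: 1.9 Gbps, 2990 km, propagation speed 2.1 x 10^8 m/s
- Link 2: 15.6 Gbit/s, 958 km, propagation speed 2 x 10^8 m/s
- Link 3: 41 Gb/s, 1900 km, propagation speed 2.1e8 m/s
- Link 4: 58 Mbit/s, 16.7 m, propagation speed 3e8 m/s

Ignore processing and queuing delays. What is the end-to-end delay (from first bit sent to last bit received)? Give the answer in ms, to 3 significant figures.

Transmission delays (L/R per hop): 0.000526316, 6.41026e-05, 2.43902e-05, 0.0172414 ms; sum = 0.0178562 ms.
Propagation delays (d/s per hop): 14.2381, 4.79, 9.04762, 5.56667e-05 ms; sum = 28.0758 ms.
End-to-end = 28.1 ms.

28.1 ms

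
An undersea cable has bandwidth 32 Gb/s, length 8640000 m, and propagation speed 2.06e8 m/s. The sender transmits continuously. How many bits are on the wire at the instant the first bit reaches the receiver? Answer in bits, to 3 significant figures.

Propagation delay = 8640000 / 206000000 = 0.0419417 s.
BDP = R × t_prop = 32000000000 × 0.0419417 = 1342140000 bits.

1340000000 bits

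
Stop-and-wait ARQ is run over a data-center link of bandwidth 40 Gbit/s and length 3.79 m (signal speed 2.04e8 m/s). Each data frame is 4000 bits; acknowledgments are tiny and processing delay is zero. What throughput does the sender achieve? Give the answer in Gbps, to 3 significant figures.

t_tx = L/R = 4000/40000000000 = 1e-07 s.
t_prop = 3.79/204000000 = 1.85784e-08 s; RTT = 3.71569e-08 s.
Cycle = t_tx + RTT = 1.37157e-07 s.
Throughput = L / cycle = 4000 / 1.37157e-07 = 29.2 Gbps.

29.2 Gbps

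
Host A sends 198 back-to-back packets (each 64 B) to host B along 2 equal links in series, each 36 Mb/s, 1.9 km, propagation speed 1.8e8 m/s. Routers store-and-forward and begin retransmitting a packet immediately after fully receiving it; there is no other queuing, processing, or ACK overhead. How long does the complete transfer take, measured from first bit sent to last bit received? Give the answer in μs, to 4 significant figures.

2851 μs

Per-hop transmission t_tx = L/R = 512/36000000 = 14.2222 μs.
Per-hop propagation t_prop = 1900/180000000 = 10.5556 μs.
Pipeline fill: first packet needs 2·t_tx to clear all hops; remaining 197 packets each add one t_tx.
Total = (2+198-1)·t_tx + 2·t_prop = 199·14.2222 + 2·10.5556 = 2851 μs.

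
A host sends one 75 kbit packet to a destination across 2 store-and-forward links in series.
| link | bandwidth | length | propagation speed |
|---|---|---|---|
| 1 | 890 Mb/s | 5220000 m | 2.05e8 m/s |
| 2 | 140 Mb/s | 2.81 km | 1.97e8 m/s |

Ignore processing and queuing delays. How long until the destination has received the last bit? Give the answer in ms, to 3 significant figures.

26.1 ms

L = 75000 bits.
Transmission delays (L/R per hop): 0.0842697, 0.535714 ms; sum = 0.619984 ms.
Propagation delays (d/s per hop): 25.4634, 0.014264 ms; sum = 25.4777 ms.
End-to-end = 26.1 ms.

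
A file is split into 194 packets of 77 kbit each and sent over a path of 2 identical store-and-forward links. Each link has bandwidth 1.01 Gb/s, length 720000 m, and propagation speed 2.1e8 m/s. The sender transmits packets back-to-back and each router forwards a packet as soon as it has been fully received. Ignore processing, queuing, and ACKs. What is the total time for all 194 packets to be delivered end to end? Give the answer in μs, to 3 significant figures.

21700 μs

Per-hop transmission t_tx = L/R = 77000/1010000000 = 76.2376 μs.
Per-hop propagation t_prop = 720000/210000000 = 3428.57 μs.
Pipeline fill: first packet needs 2·t_tx to clear all hops; remaining 193 packets each add one t_tx.
Total = (2+194-1)·t_tx + 2·t_prop = 195·76.2376 + 2·3428.57 = 21700 μs.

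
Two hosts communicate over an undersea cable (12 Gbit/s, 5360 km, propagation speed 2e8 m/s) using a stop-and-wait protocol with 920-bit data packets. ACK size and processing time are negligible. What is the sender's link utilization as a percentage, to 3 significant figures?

0.000143 %

t_tx = L/R = 920/12000000000 = 7.66667e-08 s.
t_prop = 5360000/200000000 = 0.0268 s; RTT = 0.0536 s.
Cycle = t_tx + RTT = 0.0536001 s.
Utilization = t_tx / cycle = 7.66667e-08/0.0536001 = 0.000143 %.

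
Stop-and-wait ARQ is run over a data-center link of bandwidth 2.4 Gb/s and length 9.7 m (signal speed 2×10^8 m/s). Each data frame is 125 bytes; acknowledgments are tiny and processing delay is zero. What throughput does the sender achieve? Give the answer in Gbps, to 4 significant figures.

1.947 Gbps

t_tx = L/R = 1000/2400000000 = 4.16667e-07 s.
t_prop = 9.7/200000000 = 4.85e-08 s; RTT = 9.7e-08 s.
Cycle = t_tx + RTT = 5.13667e-07 s.
Throughput = L / cycle = 1000 / 5.13667e-07 = 1.947 Gbps.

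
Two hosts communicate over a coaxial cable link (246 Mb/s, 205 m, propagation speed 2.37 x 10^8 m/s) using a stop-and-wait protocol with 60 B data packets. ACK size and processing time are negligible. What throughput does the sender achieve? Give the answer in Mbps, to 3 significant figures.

130 Mbps

t_tx = L/R = 480/246000000 = 1.95122e-06 s.
t_prop = 205/237000000 = 8.64979e-07 s; RTT = 1.72996e-06 s.
Cycle = t_tx + RTT = 3.68118e-06 s.
Throughput = L / cycle = 480 / 3.68118e-06 = 130 Mbps.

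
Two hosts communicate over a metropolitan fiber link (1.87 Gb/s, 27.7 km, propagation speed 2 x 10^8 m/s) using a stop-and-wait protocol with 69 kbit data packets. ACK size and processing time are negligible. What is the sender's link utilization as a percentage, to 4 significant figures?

11.75 %

t_tx = L/R = 69000/1870000000 = 3.68984e-05 s.
t_prop = 27700/200000000 = 0.0001385 s; RTT = 0.000277 s.
Cycle = t_tx + RTT = 0.000313898 s.
Utilization = t_tx / cycle = 3.68984e-05/0.000313898 = 11.75 %.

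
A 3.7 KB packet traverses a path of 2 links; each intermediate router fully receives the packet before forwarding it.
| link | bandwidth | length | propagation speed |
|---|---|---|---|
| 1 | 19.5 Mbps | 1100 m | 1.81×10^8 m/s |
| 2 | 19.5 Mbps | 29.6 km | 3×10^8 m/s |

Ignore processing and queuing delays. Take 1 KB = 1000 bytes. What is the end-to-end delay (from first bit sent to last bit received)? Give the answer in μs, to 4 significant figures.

L = 29600 bits.
Transmission delay per hop = L/R = 29600/19500000 = 1517.95 μs; 2 hops → 3035.9 μs.
Propagation delays (d/s per hop): 6.07735, 98.6667 μs; sum = 104.744 μs.
End-to-end = 3141 μs.

3141 μs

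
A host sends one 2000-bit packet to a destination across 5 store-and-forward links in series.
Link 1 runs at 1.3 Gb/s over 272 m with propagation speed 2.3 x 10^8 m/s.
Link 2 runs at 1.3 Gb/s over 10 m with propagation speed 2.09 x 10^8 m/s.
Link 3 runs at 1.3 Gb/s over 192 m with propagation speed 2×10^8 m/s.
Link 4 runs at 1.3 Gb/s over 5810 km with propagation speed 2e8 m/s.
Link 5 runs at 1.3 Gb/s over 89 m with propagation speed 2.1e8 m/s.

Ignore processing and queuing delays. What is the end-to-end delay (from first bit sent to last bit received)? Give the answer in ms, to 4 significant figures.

Transmission delay per hop = L/R = 2000/1300000000 = 0.00153846 ms; 5 hops → 0.00769231 ms.
Propagation delays (d/s per hop): 0.00118261, 4.78469e-05, 0.00096, 29.05, 0.00042381 ms; sum = 29.0526 ms.
End-to-end = 29.06 ms.

29.06 ms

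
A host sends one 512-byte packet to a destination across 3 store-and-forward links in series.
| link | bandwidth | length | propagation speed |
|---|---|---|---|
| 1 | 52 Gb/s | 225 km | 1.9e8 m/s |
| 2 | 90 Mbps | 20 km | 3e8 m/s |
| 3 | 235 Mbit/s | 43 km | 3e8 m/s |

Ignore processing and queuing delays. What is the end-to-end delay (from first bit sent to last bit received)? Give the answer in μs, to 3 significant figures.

1460 μs

L = 512 × 8 = 4096 bits.
Transmission delays (L/R per hop): 0.0787692, 45.5111, 17.4298 μs; sum = 63.0197 μs.
Propagation delays (d/s per hop): 1184.21, 66.6667, 143.333 μs; sum = 1394.21 μs.
End-to-end = 1460 μs.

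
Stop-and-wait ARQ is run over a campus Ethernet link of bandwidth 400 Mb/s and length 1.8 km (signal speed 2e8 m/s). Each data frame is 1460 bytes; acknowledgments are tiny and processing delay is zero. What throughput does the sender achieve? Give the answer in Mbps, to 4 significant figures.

t_tx = L/R = 11680/400000000 = 2.92e-05 s.
t_prop = 1800/200000000 = 9e-06 s; RTT = 1.8e-05 s.
Cycle = t_tx + RTT = 4.72e-05 s.
Throughput = L / cycle = 11680 / 4.72e-05 = 247.5 Mbps.

247.5 Mbps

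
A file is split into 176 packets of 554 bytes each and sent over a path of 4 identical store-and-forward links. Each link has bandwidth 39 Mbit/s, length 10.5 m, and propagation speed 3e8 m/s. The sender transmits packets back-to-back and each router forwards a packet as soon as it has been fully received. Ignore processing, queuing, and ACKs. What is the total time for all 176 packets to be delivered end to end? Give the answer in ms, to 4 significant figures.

20.34 ms

Per-hop transmission t_tx = L/R = 4432/39000000 = 0.113641 ms.
Per-hop propagation t_prop = 10.5/300000000 = 3.5e-05 ms.
Pipeline fill: first packet needs 4·t_tx to clear all hops; remaining 175 packets each add one t_tx.
Total = (4+176-1)·t_tx + 4·t_prop = 179·0.113641 + 4·3.5e-05 = 20.34 ms.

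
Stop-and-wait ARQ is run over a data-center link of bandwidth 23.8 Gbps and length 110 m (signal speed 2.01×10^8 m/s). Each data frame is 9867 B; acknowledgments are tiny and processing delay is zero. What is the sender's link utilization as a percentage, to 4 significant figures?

t_tx = L/R = 78936/23800000000 = 3.31664e-06 s.
t_prop = 110/2.01e+08 = 5.47264e-07 s; RTT = 1.09453e-06 s.
Cycle = t_tx + RTT = 4.41117e-06 s.
Utilization = t_tx / cycle = 3.31664e-06/4.41117e-06 = 75.19 %.

75.19 %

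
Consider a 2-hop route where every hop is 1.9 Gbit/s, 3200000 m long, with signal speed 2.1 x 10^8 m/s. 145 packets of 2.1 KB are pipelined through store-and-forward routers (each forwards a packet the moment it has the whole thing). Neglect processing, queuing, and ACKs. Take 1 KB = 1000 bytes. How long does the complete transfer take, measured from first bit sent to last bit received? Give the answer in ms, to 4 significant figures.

31.77 ms

Per-hop transmission t_tx = L/R = 16800/1900000000 = 0.00884211 ms.
Per-hop propagation t_prop = 3200000/210000000 = 15.2381 ms.
Pipeline fill: first packet needs 2·t_tx to clear all hops; remaining 144 packets each add one t_tx.
Total = (2+145-1)·t_tx + 2·t_prop = 146·0.00884211 + 2·15.2381 = 31.77 ms.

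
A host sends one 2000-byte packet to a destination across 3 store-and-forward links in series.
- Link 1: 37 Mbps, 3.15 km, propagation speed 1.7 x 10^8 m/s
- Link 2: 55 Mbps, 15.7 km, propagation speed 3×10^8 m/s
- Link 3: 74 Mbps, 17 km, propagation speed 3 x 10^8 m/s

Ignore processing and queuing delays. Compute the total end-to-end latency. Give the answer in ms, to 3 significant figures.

1.07 ms

L = 2000 × 8 = 16000 bits.
Transmission delays (L/R per hop): 0.432432, 0.290909, 0.216216 ms; sum = 0.939558 ms.
Propagation delays (d/s per hop): 0.0185294, 0.0523333, 0.0566667 ms; sum = 0.127529 ms.
End-to-end = 1.07 ms.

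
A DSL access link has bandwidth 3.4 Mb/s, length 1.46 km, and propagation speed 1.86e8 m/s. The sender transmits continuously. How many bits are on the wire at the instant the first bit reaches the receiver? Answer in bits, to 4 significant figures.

26.69 bits

Propagation delay = 1460 / 186000000 = 7.84946e-06 s.
BDP = R × t_prop = 3400000 × 7.84946e-06 = 26.6882 bits.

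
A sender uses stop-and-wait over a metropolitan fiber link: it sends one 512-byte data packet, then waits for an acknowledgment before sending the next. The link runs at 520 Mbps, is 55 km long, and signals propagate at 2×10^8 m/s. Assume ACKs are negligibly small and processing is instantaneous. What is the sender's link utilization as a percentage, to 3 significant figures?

1.41 %

t_tx = L/R = 4096/520000000 = 7.87692e-06 s.
t_prop = 55000/200000000 = 0.000275 s; RTT = 0.00055 s.
Cycle = t_tx + RTT = 0.000557877 s.
Utilization = t_tx / cycle = 7.87692e-06/0.000557877 = 1.41 %.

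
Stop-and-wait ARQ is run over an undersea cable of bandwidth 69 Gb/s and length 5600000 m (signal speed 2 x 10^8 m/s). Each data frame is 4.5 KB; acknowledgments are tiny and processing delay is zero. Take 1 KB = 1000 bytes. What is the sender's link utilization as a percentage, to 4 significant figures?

t_tx = L/R = 36000/69000000000 = 5.21739e-07 s.
t_prop = 5600000/200000000 = 0.028 s; RTT = 0.056 s.
Cycle = t_tx + RTT = 0.0560005 s.
Utilization = t_tx / cycle = 5.21739e-07/0.0560005 = 0.0009317 %.

0.0009317 %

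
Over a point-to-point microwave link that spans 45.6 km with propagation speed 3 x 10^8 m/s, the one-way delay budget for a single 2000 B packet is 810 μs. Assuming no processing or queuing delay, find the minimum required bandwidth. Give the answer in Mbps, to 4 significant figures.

L = 16000 bits.
Propagation delay = 45600 / 300000000 = 152 μs.
Transmission budget = 810 − 152 = 658 μs.
R ≥ L / t_tx = 16000 bits / 0.000658 s = 24.32 Mbps.

24.32 Mbps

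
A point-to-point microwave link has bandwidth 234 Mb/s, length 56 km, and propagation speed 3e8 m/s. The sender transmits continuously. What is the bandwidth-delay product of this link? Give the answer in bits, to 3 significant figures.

43700 bits

Propagation delay = 56000 / 300000000 = 0.000186667 s.
BDP = R × t_prop = 234000000 × 0.000186667 = 43680 bits.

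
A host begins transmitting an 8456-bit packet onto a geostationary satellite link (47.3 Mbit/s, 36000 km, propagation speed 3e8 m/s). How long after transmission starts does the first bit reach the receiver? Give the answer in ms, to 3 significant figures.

First bit experiences only propagation delay: d/s = 36000000/300000000 = 120 ms.

120 ms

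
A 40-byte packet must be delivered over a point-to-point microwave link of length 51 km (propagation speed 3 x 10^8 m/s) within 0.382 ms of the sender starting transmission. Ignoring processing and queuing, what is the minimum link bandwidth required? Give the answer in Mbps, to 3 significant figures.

1.51 Mbps

L = 320 bits.
Propagation delay = 51000 / 300000000 = 0.17 ms.
Transmission budget = 0.382 − 0.17 = 0.212 ms.
R ≥ L / t_tx = 320 bits / 0.000212 s = 1.51 Mbps.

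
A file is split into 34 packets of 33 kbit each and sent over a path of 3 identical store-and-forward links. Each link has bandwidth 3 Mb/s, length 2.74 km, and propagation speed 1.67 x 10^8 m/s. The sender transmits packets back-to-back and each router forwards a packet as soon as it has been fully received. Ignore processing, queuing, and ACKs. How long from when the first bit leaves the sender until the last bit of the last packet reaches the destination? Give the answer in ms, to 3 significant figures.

Per-hop transmission t_tx = L/R = 33000/3000000 = 11 ms.
Per-hop propagation t_prop = 2740/167000000 = 0.0164072 ms.
Pipeline fill: first packet needs 3·t_tx to clear all hops; remaining 33 packets each add one t_tx.
Total = (3+34-1)·t_tx + 3·t_prop = 36·11 + 3·0.0164072 = 396 ms.

396 ms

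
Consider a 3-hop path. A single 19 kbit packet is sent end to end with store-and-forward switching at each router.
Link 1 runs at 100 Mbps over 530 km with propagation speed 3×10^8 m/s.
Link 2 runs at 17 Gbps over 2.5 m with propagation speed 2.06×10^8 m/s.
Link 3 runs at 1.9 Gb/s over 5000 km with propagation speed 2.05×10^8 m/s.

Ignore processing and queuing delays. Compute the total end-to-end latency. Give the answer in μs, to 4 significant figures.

L = 19000 bits.
Transmission delays (L/R per hop): 190, 1.11765, 10 μs; sum = 201.118 μs.
Propagation delays (d/s per hop): 1766.67, 0.0121359, 24390.2 μs; sum = 26156.9 μs.
End-to-end = 26360 μs.

26360 μs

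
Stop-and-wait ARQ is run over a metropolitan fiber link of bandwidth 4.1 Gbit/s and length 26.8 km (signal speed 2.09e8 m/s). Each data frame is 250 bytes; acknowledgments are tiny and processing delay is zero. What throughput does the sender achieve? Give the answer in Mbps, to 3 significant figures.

7.78 Mbps

t_tx = L/R = 2000/4.1e+09 = 4.87805e-07 s.
t_prop = 26800/209000000 = 0.00012823 s; RTT = 0.000256459 s.
Cycle = t_tx + RTT = 0.000256947 s.
Throughput = L / cycle = 2000 / 0.000256947 = 7.78 Mbps.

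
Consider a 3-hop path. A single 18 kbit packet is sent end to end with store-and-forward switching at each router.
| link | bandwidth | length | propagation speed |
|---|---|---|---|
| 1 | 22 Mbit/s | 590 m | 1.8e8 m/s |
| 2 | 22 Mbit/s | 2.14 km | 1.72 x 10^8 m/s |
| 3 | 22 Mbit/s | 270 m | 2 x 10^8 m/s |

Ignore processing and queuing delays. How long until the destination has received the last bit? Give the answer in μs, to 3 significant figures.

2470 μs

L = 18000 bits.
Transmission delay per hop = L/R = 18000/22000000 = 818.182 μs; 3 hops → 2454.55 μs.
Propagation delays (d/s per hop): 3.27778, 12.4419, 1.35 μs; sum = 17.0696 μs.
End-to-end = 2470 μs.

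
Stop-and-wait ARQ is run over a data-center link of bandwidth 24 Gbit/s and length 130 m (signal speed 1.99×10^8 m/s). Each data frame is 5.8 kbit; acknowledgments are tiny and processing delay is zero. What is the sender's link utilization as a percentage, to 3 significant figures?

t_tx = L/R = 5800/24000000000 = 2.41667e-07 s.
t_prop = 130/199000000 = 6.53266e-07 s; RTT = 1.30653e-06 s.
Cycle = t_tx + RTT = 1.5482e-06 s.
Utilization = t_tx / cycle = 2.41667e-07/1.5482e-06 = 15.6 %.

15.6 %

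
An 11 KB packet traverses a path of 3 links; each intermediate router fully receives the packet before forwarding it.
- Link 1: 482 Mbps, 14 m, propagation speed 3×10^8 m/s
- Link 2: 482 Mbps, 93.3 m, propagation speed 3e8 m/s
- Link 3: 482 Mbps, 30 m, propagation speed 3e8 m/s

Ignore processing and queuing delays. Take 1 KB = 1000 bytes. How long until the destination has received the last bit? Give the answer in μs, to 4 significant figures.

548.2 μs

L = 88000 bits.
Transmission delay per hop = L/R = 88000/482000000 = 182.573 μs; 3 hops → 547.718 μs.
Propagation delays (d/s per hop): 0.0466667, 0.311, 0.1 μs; sum = 0.457667 μs.
End-to-end = 548.2 μs.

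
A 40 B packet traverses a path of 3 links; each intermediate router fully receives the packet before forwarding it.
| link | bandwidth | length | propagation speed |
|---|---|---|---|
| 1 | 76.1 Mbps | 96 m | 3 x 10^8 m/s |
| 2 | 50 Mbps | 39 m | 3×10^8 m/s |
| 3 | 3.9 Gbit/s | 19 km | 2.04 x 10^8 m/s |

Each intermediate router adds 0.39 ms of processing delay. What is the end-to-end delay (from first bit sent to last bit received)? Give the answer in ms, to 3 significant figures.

0.884 ms

L = 40 × 8 = 320 bits.
Transmission delays (L/R per hop): 0.00420499, 0.0064, 8.20513e-05 ms; sum = 0.010687 ms.
Propagation delays (d/s per hop): 0.00032, 0.00013, 0.0931373 ms; sum = 0.0935873 ms.
Processing at 2 router(s): 2 × 0.39 ms = 0.78 ms.
End-to-end = 0.884 ms.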